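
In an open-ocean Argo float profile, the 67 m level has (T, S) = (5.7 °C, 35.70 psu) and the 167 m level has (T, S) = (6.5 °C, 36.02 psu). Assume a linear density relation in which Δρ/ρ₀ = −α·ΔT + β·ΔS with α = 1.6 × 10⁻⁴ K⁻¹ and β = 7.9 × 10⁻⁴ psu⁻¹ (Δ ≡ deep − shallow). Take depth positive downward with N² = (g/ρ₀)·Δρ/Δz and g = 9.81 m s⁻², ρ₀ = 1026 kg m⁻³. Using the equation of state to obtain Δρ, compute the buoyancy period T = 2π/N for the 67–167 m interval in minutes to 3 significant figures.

29.9 min

ΔT = +0.8 K, ΔS = +0.32 psu (deep − shallow).
Δρ/ρ₀ = −αΔT + βΔS = -1.28 × 10⁻⁴ + 2.528 × 10⁻⁴ = 1.248 × 10⁻⁴, so Δρ ≈ 0.1280 kg m⁻³.
N² = (g/ρ₀)·Δρ/Δz = g·(Δρ/ρ₀)/Δz = 9.81 × 1.248 × 10⁻⁴ / 100 = 1.2243 × 10⁻⁵ s⁻².
N = √(1.2243 × 10⁻⁵) = 3.4990 × 10⁻³ rad s⁻¹ → T = 2π/N = 1.7957 × 10³ s = 29.928 min ≈ 29.9 min.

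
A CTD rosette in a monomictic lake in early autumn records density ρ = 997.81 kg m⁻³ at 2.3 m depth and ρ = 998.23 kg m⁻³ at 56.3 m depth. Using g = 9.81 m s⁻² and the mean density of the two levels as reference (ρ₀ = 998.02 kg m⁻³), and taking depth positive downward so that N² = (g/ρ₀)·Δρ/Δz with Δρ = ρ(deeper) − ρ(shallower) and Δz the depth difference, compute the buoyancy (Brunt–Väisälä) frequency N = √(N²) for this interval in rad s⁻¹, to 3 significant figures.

Δρ = 998.23 − 997.81 = 0.42 kg m⁻³ over Δz = 56.3 − 2.3 = 54 m.
N² = (9.81/998.02) × (0.42/54) = 7.6451 × 10⁻⁵ s⁻².
N = √(7.6451 × 10⁻⁵) = 8.7436 × 10⁻³ rad s⁻¹ ≈ 8.74 × 10⁻³ rad s⁻¹.

8.74 × 10⁻³ rad s⁻¹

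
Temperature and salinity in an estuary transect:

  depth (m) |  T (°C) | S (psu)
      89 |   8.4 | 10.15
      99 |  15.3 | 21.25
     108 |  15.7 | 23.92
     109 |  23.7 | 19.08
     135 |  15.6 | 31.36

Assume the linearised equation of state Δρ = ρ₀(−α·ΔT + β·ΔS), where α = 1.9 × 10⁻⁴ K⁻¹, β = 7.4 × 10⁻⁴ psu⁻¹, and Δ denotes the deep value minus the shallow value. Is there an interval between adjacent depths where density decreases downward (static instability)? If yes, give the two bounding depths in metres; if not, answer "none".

108–109 m

Evaluate Δρ/ρ₀ = −αΔT + βΔS across each adjacent pair:
  89–99 m: −αΔT+βΔS = −(1.9 × 10⁻⁴)(+6.9)+(7.4 × 10⁻⁴)(+11.10) = 6.9 × 10⁻³ → stable
  99–108 m: −αΔT+βΔS = −(1.9 × 10⁻⁴)(+0.4)+(7.4 × 10⁻⁴)(+2.67) = 1.9 × 10⁻³ → stable
  108–109 m: −αΔT+βΔS = −(1.9 × 10⁻⁴)(+8.0)+(7.4 × 10⁻⁴)(-4.84) = -5.1 × 10⁻³ → UNSTABLE
  109–135 m: −αΔT+βΔS = −(1.9 × 10⁻⁴)(-8.1)+(7.4 × 10⁻⁴)(+12.28) = 0.011 → stable
The 108–109 m interval has Δρ < 0: lighter water underlies denser water.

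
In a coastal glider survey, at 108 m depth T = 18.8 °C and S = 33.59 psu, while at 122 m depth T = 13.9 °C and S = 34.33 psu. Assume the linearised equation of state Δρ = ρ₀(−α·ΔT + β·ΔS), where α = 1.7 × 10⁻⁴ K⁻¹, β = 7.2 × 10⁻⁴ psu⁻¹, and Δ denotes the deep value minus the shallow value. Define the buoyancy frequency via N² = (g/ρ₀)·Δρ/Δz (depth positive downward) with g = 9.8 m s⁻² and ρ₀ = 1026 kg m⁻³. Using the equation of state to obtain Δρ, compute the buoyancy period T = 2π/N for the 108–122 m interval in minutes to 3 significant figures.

3.39 min

ΔT = -4.9 K, ΔS = +0.74 psu (deep − shallow).
Δρ/ρ₀ = −αΔT + βΔS = 8.33 × 10⁻⁴ + 5.328 × 10⁻⁴ = 1.3658 × 10⁻³, so Δρ ≈ 1.401 kg m⁻³.
N² = (g/ρ₀)·Δρ/Δz = g·(Δρ/ρ₀)/Δz = 9.8 × 1.3658 × 10⁻³ / 14 = 9.5606 × 10⁻⁴ s⁻².
N = √(9.5606 × 10⁻⁴) = 0.030920 rad s⁻¹ → T = 2π/N = 203.21 s = 3.3868 min ≈ 3.39 min.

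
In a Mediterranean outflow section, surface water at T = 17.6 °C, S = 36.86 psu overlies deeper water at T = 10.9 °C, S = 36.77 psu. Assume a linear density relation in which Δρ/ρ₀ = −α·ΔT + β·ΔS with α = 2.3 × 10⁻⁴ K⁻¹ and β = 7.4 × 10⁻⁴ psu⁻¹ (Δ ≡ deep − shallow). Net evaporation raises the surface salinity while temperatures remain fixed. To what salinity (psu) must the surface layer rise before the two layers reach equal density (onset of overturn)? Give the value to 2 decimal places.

Neutral buoyancy requires −α(T_deep − T_surf) + β(S_deep − S_surf′) = 0.
S_surf′ = S_deep − (α/β)·ΔT = 36.77 − (2.3 × 10⁻⁴/7.4 × 10⁻⁴)·(-6.7) = 38.8524 psu.
Increase required: 38.8524 − 36.86 = 1.9924 psu.

38.85 psu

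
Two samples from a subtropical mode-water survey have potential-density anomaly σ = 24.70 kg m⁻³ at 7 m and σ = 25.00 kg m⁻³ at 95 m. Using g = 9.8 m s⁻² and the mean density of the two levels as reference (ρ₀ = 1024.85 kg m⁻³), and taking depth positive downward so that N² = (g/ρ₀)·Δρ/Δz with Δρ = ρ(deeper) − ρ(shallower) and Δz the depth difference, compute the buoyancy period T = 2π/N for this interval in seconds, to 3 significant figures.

1.10 × 10³ s

Δρ = 1025.00 − 1024.70 = 0.30 kg m⁻³ over Δz = 95 − 7 = 88 m.
N² = (9.8/1024.85) × (0.30/88) = 3.2599 × 10⁻⁵ s⁻².
N = √(3.2599 × 10⁻⁵) = 5.7096 × 10⁻³ rad s⁻¹, so T = 2π/N = 1.1005 × 10³ s ≈ 1.10 × 10³ s.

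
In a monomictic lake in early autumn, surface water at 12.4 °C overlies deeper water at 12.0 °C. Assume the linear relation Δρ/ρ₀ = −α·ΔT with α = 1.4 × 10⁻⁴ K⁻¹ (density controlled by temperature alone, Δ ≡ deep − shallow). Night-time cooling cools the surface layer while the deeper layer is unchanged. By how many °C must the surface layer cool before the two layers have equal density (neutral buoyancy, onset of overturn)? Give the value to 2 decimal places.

0.40 °C

With temperature the only control, equal density requires T_surf′ = T_deep.
T_surf′ = 12.0 °C.
Cooling required: 12.4 − 12.0 = 0.40 °C.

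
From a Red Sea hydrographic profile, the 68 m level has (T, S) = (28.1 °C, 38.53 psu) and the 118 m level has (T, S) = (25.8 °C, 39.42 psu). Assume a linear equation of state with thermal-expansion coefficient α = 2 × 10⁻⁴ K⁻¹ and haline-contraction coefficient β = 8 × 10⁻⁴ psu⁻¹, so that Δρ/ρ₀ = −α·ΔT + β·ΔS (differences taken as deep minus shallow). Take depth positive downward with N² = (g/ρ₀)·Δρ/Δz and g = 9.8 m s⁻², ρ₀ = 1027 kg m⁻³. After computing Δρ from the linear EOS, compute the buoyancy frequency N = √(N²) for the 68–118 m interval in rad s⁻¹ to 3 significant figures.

ΔT = -2.3 K, ΔS = +0.89 psu (deep − shallow).
Δρ/ρ₀ = −αΔT + βΔS = 4.60 × 10⁻⁴ + 7.12 × 10⁻⁴ = 1.172 × 10⁻³, so Δρ ≈ 1.204 kg m⁻³.
N² = (g/ρ₀)·Δρ/Δz = g·(Δρ/ρ₀)/Δz = 9.8 × 1.172 × 10⁻³ / 50 = 2.2971 × 10⁻⁴ s⁻².
N = √(2.2971 × 10⁻⁴) = 0.015156 rad s⁻¹ ≈ 0.0152 rad s⁻¹.

0.0152 rad s⁻¹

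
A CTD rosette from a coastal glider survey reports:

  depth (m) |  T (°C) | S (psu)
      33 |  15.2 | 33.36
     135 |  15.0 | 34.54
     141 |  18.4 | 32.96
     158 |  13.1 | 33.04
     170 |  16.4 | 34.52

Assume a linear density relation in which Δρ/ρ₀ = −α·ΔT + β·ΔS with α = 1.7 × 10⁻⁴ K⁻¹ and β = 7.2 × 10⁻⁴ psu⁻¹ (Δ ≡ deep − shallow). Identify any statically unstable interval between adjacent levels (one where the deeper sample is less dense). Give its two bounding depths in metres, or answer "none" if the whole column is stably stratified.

135–141 m

Evaluate Δρ/ρ₀ = −αΔT + βΔS across each adjacent pair:
  33–135 m: −αΔT+βΔS = −(1.7 × 10⁻⁴)(-0.2)+(7.2 × 10⁻⁴)(+1.18) = 8.8 × 10⁻⁴ → stable
  135–141 m: −αΔT+βΔS = −(1.7 × 10⁻⁴)(+3.4)+(7.2 × 10⁻⁴)(-1.58) = -1.7 × 10⁻³ → UNSTABLE
  141–158 m: −αΔT+βΔS = −(1.7 × 10⁻⁴)(-5.3)+(7.2 × 10⁻⁴)(+0.08) = 9.6 × 10⁻⁴ → stable
  158–170 m: −αΔT+βΔS = −(1.7 × 10⁻⁴)(+3.3)+(7.2 × 10⁻⁴)(+1.48) = 5.0 × 10⁻⁴ → stable
The 135–141 m interval has Δρ < 0: lighter water underlies denser water.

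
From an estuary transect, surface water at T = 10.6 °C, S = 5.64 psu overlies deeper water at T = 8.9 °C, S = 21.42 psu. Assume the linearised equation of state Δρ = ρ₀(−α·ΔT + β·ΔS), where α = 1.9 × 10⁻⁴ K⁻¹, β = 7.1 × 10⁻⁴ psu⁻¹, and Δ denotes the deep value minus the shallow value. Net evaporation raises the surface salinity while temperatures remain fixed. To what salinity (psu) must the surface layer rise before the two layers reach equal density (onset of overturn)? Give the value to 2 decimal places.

21.87 psu

Neutral buoyancy requires −α(T_deep − T_surf) + β(S_deep − S_surf′) = 0.
S_surf′ = S_deep − (α/β)·ΔT = 21.42 − (1.9 × 10⁻⁴/7.1 × 10⁻⁴)·(-1.7) = 21.8749 psu.
Increase required: 21.8749 − 5.64 = 16.2349 psu.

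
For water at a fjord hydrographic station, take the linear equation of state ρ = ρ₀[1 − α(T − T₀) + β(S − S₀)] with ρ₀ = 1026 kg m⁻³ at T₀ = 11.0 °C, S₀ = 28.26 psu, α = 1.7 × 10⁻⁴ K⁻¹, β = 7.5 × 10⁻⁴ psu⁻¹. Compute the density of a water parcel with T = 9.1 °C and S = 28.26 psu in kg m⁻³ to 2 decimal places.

T − T₀ = -1.9 K, S − S₀ = +0.00 psu.
Bracket = 1 − α·(-1.9) + β·(+0.00) = 1 + (3.23 × 10⁻⁴) = 1.0003230.
ρ = 1026 × 1.0003230 = 1026.33 kg m⁻³.

1026.33 kg m⁻³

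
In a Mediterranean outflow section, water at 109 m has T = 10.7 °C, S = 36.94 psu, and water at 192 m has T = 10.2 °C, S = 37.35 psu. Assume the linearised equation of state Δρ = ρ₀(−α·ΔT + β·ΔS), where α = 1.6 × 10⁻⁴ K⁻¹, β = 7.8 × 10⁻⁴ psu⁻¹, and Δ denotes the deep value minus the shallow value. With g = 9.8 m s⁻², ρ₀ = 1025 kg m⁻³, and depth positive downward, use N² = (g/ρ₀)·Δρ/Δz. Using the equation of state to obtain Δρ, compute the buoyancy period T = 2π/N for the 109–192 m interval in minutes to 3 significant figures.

ΔT = -0.5 K, ΔS = +0.41 psu (deep − shallow).
Δρ/ρ₀ = −αΔT + βΔS = 8.00 × 10⁻⁵ + 3.198 × 10⁻⁴ = 3.998 × 10⁻⁴, so Δρ ≈ 0.4098 kg m⁻³.
N² = (g/ρ₀)·Δρ/Δz = g·(Δρ/ρ₀)/Δz = 9.8 × 3.998 × 10⁻⁴ / 83 = 4.7205 × 10⁻⁵ s⁻².
N = √(4.7205 × 10⁻⁵) = 6.8706 × 10⁻³ rad s⁻¹ → T = 2π/N = 914.50 s = 15.242 min ≈ 15.2 min.

15.2 min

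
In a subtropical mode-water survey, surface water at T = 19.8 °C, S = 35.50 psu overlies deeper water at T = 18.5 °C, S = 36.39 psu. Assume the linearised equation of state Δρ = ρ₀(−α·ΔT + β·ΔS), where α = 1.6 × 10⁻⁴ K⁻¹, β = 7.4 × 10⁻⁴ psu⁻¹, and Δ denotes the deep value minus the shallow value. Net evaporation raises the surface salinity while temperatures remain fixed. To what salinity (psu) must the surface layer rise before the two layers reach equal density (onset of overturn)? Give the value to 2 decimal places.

Neutral buoyancy requires −α(T_deep − T_surf) + β(S_deep − S_surf′) = 0.
S_surf′ = S_deep − (α/β)·ΔT = 36.39 − (1.6 × 10⁻⁴/7.4 × 10⁻⁴)·(-1.3) = 36.6711 psu.
Increase required: 36.6711 − 35.50 = 1.1711 psu.

36.67 psu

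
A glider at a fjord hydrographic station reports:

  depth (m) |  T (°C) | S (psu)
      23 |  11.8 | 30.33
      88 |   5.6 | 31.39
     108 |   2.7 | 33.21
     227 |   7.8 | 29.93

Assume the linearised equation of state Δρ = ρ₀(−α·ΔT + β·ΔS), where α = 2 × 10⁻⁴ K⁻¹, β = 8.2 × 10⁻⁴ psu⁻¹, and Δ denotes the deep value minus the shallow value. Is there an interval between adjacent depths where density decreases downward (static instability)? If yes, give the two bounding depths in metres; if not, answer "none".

Evaluate Δρ/ρ₀ = −αΔT + βΔS across each adjacent pair:
  23–88 m: −αΔT+βΔS = −(2 × 10⁻⁴)(-6.2)+(8.2 × 10⁻⁴)(+1.06) = 2.1 × 10⁻³ → stable
  88–108 m: −αΔT+βΔS = −(2 × 10⁻⁴)(-2.9)+(8.2 × 10⁻⁴)(+1.82) = 2.1 × 10⁻³ → stable
  108–227 m: −αΔT+βΔS = −(2 × 10⁻⁴)(+5.1)+(8.2 × 10⁻⁴)(-3.28) = -3.7 × 10⁻³ → UNSTABLE
The 108–227 m interval has Δρ < 0: lighter water underlies denser water.

108–227 m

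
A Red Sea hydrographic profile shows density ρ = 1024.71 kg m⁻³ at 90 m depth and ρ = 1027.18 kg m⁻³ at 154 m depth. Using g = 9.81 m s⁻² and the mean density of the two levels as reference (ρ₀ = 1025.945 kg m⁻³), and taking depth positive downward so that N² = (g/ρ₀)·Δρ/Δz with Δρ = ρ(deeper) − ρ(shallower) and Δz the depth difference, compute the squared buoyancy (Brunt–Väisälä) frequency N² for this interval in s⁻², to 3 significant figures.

Δρ = 1027.18 − 1024.71 = 2.47 kg m⁻³ over Δz = 154 − 90 = 64 m.
N² = (9.81/1025.945) × (2.47/64) = 3.6903 × 10⁻⁴ s⁻² ≈ 3.69 × 10⁻⁴ s⁻².
A positive N² confirms static stability across the interval.

3.69 × 10⁻⁴ s⁻²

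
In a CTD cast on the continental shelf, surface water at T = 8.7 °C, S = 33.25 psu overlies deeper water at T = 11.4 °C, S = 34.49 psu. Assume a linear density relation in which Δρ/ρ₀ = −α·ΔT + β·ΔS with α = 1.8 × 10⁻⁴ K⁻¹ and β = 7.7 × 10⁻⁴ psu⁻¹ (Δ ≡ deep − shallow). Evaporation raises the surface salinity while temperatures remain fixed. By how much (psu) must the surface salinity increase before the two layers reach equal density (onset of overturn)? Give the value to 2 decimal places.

0.61 psu

Neutral buoyancy requires −α(T_deep − T_surf) + β(S_deep − S_surf′) = 0.
S_surf′ = S_deep − (α/β)·ΔT = 34.49 − (1.8 × 10⁻⁴/7.7 × 10⁻⁴)·(+2.7) = 33.8588 psu.
Increase required: 33.8588 − 33.25 = 0.6088 psu.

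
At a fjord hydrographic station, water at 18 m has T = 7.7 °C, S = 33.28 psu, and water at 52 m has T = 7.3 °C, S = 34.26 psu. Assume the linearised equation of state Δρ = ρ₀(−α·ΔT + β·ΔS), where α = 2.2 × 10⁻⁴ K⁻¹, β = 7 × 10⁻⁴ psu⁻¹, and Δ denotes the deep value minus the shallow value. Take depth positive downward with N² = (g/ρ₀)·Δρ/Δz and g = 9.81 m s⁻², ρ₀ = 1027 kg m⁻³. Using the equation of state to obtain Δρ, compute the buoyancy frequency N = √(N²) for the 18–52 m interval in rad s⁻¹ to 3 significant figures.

ΔT = -0.4 K, ΔS = +0.98 psu (deep − shallow).
Δρ/ρ₀ = −αΔT + βΔS = 8.80 × 10⁻⁵ + 6.86 × 10⁻⁴ = 7.74 × 10⁻⁴, so Δρ ≈ 0.7949 kg m⁻³.
N² = (g/ρ₀)·Δρ/Δz = g·(Δρ/ρ₀)/Δz = 9.81 × 7.74 × 10⁻⁴ / 34 = 2.2332 × 10⁻⁴ s⁻².
N = √(2.2332 × 10⁻⁴) = 0.014944 rad s⁻¹ ≈ 0.0149 rad s⁻¹.

0.0149 rad s⁻¹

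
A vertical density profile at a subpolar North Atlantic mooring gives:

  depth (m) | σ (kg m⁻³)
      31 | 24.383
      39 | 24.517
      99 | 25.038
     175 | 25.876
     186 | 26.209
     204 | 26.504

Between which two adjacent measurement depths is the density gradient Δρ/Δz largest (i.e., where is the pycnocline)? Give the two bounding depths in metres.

Compute the density gradient over each adjacent pair:
  31–39 m: Δρ/Δz = 0.134/8 = 0.017 kg m⁻⁴
  39–99 m: Δρ/Δz = 0.521/60 = 8.7 × 10⁻³ kg m⁻⁴
  99–175 m: Δρ/Δz = 0.838/76 = 0.011 kg m⁻⁴
  175–186 m: Δρ/Δz = 0.333/11 = 0.030 kg m⁻⁴
  186–204 m: Δρ/Δz = 0.295/18 = 0.016 kg m⁻⁴
The largest gradient is in the 175–186 m interval — the pycnocline.

175–186 m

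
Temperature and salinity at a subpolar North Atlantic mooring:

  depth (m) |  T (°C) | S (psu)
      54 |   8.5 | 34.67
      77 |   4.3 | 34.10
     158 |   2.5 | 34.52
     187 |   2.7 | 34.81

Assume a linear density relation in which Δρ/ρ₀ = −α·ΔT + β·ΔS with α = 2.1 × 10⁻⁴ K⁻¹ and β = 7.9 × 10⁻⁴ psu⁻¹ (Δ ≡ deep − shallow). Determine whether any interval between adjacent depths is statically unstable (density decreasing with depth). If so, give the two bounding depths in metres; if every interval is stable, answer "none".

none

Evaluate Δρ/ρ₀ = −αΔT + βΔS across each adjacent pair:
  54–77 m: −αΔT+βΔS = −(2.1 × 10⁻⁴)(-4.2)+(7.9 × 10⁻⁴)(-0.57) = 4.3 × 10⁻⁴ → stable
  77–158 m: −αΔT+βΔS = −(2.1 × 10⁻⁴)(-1.8)+(7.9 × 10⁻⁴)(+0.42) = 7.1 × 10⁻⁴ → stable
  158–187 m: −αΔT+βΔS = −(2.1 × 10⁻⁴)(+0.2)+(7.9 × 10⁻⁴)(+0.29) = 1.9 × 10⁻⁴ → stable
Every interval has Δρ > 0: the column is stably stratified throughout.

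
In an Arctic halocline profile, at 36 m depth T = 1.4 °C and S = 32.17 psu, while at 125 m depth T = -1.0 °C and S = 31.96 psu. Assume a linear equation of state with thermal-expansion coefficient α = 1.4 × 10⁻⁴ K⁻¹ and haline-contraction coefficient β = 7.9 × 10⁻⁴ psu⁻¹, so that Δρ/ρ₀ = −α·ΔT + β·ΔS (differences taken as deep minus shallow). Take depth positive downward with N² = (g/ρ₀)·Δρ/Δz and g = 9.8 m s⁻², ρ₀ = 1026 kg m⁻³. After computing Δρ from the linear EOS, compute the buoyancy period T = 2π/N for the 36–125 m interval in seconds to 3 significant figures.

ΔT = -2.4 K, ΔS = -0.21 psu (deep − shallow).
Δρ/ρ₀ = −αΔT + βΔS = 3.36 × 10⁻⁴ − 1.659 × 10⁻⁴ = 1.701 × 10⁻⁴, so Δρ ≈ 0.1745 kg m⁻³.
N² = (g/ρ₀)·Δρ/Δz = g·(Δρ/ρ₀)/Δz = 9.8 × 1.701 × 10⁻⁴ / 89 = 1.8730 × 10⁻⁵ s⁻².
N = √(1.8730 × 10⁻⁵) = 4.3278 × 10⁻³ rad s⁻¹ → T = 2π/N = 1.4518 × 10³ s ≈ 1.45 × 10³ s.

1.45 × 10³ s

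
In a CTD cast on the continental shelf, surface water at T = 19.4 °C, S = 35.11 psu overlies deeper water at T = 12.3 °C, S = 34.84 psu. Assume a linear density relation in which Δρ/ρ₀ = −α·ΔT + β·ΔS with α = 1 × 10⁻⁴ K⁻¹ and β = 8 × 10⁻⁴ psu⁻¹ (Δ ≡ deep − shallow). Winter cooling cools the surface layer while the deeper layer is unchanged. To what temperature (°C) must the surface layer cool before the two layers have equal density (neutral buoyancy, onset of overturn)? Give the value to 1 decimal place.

Neutral buoyancy requires Δρ = 0, i.e. −α(T_deep − T_surf′) + β(S_deep − S_surf) = 0.
T_surf′ = T_deep − (β/α)·ΔS = 12.3 − (8 × 10⁻⁴/1 × 10⁻⁴)·(-0.27) = 14.460 °C.
Cooling required: 19.4 − (14.460) = 4.940 °C.

14.5 °C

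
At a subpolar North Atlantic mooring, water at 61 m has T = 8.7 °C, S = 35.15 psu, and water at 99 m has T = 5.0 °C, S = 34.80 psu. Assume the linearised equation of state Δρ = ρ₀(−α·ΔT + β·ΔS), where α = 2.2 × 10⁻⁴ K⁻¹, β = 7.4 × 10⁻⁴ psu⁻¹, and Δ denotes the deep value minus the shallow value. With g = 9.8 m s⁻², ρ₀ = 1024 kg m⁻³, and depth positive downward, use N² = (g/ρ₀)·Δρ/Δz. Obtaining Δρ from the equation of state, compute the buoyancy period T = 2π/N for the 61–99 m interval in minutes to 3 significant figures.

ΔT = -3.7 K, ΔS = -0.35 psu (deep − shallow).
Δρ/ρ₀ = −αΔT + βΔS = 8.14 × 10⁻⁴ − 2.59 × 10⁻⁴ = 5.55 × 10⁻⁴, so Δρ ≈ 0.5683 kg m⁻³.
N² = (g/ρ₀)·Δρ/Δz = g·(Δρ/ρ₀)/Δz = 9.8 × 5.55 × 10⁻⁴ / 38 = 1.4313 × 10⁻⁴ s⁻².
N = √(1.4313 × 10⁻⁴) = 0.011964 rad s⁻¹ → T = 2π/N = 525.17 s = 8.7528 min ≈ 8.75 min.

8.75 min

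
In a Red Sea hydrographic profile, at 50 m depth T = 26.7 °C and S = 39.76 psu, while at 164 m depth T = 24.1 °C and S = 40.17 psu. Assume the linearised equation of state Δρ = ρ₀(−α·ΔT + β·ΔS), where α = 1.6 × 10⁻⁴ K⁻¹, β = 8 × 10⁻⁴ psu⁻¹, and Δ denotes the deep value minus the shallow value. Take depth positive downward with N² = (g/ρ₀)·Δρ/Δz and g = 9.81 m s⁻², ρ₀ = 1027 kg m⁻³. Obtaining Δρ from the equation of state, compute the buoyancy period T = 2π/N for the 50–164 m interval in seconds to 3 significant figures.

ΔT = -2.6 K, ΔS = +0.41 psu (deep − shallow).
Δρ/ρ₀ = −αΔT + βΔS = 4.16 × 10⁻⁴ + 3.28 × 10⁻⁴ = 7.44 × 10⁻⁴, so Δρ ≈ 0.7641 kg m⁻³.
N² = (g/ρ₀)·Δρ/Δz = g·(Δρ/ρ₀)/Δz = 9.81 × 7.44 × 10⁻⁴ / 114 = 6.4023 × 10⁻⁵ s⁻².
N = √(6.4023 × 10⁻⁵) = 8.0014 × 10⁻³ rad s⁻¹ → T = 2π/N = 785.26 s ≈ 785 s.

785 s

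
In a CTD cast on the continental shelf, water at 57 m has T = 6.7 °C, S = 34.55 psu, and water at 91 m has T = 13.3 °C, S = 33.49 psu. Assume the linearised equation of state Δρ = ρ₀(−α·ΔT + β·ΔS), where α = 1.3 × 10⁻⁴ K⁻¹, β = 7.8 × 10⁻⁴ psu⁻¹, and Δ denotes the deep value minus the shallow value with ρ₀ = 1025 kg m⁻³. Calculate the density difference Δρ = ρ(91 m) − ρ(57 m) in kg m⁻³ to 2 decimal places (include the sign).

-1.73 kg m⁻³

ΔT = +6.6 K, ΔS = -1.06 psu (deep − shallow).
Δρ/ρ₀ = −(1.3 × 10⁻⁴)(+6.6) + (7.8 × 10⁻⁴)(-1.06) = -1.6848 × 10⁻³.
Δρ = 1025 × (-1.6848 × 10⁻³) = -1.73 kg m⁻³.
Negative Δρ: lighter below, statically unstable.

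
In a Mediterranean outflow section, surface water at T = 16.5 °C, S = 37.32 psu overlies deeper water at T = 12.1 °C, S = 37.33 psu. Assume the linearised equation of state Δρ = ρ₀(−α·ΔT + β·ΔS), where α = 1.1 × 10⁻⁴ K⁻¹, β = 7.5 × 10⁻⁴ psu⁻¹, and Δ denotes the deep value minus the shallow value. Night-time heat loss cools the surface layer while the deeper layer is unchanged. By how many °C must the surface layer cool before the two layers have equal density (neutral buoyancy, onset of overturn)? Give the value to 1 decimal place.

4.5 °C

Neutral buoyancy requires Δρ = 0, i.e. −α(T_deep − T_surf′) + β(S_deep − S_surf) = 0.
T_surf′ = T_deep − (β/α)·ΔS = 12.1 − (7.5 × 10⁻⁴/1.1 × 10⁻⁴)·(+0.01) = 12.032 °C.
Cooling required: 16.5 − (12.032) = 4.468 °C.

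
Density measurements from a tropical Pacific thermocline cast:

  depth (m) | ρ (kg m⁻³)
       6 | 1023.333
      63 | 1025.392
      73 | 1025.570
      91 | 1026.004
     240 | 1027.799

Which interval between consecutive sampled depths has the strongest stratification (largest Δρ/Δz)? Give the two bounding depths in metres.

6–63 m

Compute the density gradient over each adjacent pair:
  6–63 m: Δρ/Δz = 2.059/57 = 0.036 kg m⁻⁴
  63–73 m: Δρ/Δz = 0.178/10 = 0.018 kg m⁻⁴
  73–91 m: Δρ/Δz = 0.434/18 = 0.024 kg m⁻⁴
  91–240 m: Δρ/Δz = 1.795/149 = 0.012 kg m⁻⁴
The largest gradient is in the 6–63 m interval — the pycnocline.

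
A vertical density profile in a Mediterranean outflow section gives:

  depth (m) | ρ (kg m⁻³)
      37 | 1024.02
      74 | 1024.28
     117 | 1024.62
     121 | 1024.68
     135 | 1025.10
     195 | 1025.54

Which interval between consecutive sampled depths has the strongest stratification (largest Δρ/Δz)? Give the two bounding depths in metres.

Compute the density gradient over each adjacent pair:
  37–74 m: Δρ/Δz = 0.26/37 = 7.0 × 10⁻³ kg m⁻⁴
  74–117 m: Δρ/Δz = 0.34/43 = 7.9 × 10⁻³ kg m⁻⁴
  117–121 m: Δρ/Δz = 0.06/4 = 0.015 kg m⁻⁴
  121–135 m: Δρ/Δz = 0.42/14 = 0.030 kg m⁻⁴
  135–195 m: Δρ/Δz = 0.44/60 = 7.3 × 10⁻³ kg m⁻⁴
The largest gradient is in the 121–135 m interval — the pycnocline.

121–135 m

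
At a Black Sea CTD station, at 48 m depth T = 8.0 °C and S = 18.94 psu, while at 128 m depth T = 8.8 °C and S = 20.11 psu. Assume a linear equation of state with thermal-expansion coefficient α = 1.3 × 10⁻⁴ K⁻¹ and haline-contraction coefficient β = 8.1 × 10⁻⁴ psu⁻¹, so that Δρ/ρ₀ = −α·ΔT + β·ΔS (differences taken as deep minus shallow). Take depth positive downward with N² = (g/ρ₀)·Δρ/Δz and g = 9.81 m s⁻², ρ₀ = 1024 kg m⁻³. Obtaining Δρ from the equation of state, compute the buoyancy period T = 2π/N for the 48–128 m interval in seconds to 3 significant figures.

618 s

ΔT = +0.8 K, ΔS = +1.17 psu (deep − shallow).
Δρ/ρ₀ = −αΔT + βΔS = -1.04 × 10⁻⁴ + 9.477 × 10⁻⁴ = 8.437 × 10⁻⁴, so Δρ ≈ 0.8639 kg m⁻³.
N² = (g/ρ₀)·Δρ/Δz = g·(Δρ/ρ₀)/Δz = 9.81 × 8.437 × 10⁻⁴ / 80 = 1.0346 × 10⁻⁴ s⁻².
N = √(1.0346 × 10⁻⁴) = 0.010172 rad s⁻¹ → T = 2π/N = 617.69 s ≈ 618 s.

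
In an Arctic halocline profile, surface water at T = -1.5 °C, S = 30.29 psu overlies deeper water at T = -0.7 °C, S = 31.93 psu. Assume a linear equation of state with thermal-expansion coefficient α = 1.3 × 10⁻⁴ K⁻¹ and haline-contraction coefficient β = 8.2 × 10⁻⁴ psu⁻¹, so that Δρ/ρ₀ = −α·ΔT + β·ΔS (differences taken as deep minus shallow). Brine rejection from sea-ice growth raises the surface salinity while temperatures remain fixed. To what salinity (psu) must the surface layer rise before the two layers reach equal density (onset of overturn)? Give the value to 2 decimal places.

Neutral buoyancy requires −α(T_deep − T_surf) + β(S_deep − S_surf′) = 0.
S_surf′ = S_deep − (α/β)·ΔT = 31.93 − (1.3 × 10⁻⁴/8.2 × 10⁻⁴)·(+0.8) = 31.8032 psu.
Increase required: 31.8032 − 30.29 = 1.5132 psu.

31.80 psu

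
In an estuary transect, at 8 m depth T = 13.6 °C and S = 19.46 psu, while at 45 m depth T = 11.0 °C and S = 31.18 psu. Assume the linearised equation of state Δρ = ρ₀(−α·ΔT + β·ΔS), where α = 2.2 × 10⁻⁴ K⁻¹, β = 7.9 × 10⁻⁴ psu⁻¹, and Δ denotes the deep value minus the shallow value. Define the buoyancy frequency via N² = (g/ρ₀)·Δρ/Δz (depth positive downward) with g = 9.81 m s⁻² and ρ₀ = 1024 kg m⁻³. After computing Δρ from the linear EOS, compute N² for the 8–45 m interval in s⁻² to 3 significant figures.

2.61 × 10⁻³ s⁻²

ΔT = -2.6 K, ΔS = +11.72 psu (deep − shallow).
Δρ/ρ₀ = −αΔT + βΔS = 5.72 × 10⁻⁴ + 9.2588 × 10⁻³ = 9.8308 × 10⁻³, so Δρ ≈ 10.07 kg m⁻³.
N² = (g/ρ₀)·Δρ/Δz = g·(Δρ/ρ₀)/Δz = 9.81 × 9.8308 × 10⁻³ / 37 = 2.6065 × 10⁻³ s⁻² ≈ 2.61 × 10⁻³ s⁻².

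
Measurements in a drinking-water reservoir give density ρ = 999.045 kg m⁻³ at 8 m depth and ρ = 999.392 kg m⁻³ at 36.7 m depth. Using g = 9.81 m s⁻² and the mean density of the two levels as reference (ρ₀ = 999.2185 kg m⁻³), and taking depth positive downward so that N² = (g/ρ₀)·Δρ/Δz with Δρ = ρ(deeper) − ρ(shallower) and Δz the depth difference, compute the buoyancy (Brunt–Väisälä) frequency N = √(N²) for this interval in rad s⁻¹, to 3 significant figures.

0.0109 rad s⁻¹

Δρ = 999.392 − 999.045 = 0.347 kg m⁻³ over Δz = 36.7 − 8 = 28.7 m.
N² = (9.81/999.2185) × (0.347/28.7) = 1.1870 × 10⁻⁴ s⁻².
N = √(1.1870 × 10⁻⁴) = 0.010895 rad s⁻¹ ≈ 0.0109 rad s⁻¹.
N² > 0, so the interval is statically stable.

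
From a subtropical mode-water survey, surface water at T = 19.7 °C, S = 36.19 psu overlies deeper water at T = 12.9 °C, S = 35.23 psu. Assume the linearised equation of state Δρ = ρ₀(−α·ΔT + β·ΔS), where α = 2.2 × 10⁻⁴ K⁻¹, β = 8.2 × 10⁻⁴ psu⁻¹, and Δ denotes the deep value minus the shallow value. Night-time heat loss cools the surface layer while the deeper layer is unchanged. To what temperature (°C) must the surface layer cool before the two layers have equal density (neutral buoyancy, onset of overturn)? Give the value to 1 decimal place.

16.5 °C

Neutral buoyancy requires Δρ = 0, i.e. −α(T_deep − T_surf′) + β(S_deep − S_surf) = 0.
T_surf′ = T_deep − (β/α)·ΔS = 12.9 − (8.2 × 10⁻⁴/2.2 × 10⁻⁴)·(-0.96) = 16.478 °C.
Cooling required: 19.7 − (16.478) = 3.222 °C.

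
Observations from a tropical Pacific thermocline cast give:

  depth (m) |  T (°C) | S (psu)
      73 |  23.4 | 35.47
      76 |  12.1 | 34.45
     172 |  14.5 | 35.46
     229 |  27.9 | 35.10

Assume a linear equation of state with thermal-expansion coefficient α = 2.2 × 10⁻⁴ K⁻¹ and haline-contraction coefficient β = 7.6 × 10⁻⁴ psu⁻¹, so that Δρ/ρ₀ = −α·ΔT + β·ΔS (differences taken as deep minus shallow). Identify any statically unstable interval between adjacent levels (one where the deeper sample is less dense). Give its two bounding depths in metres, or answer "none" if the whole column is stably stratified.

172–229 m

Evaluate Δρ/ρ₀ = −αΔT + βΔS across each adjacent pair:
  73–76 m: −αΔT+βΔS = −(2.2 × 10⁻⁴)(-11.3)+(7.6 × 10⁻⁴)(-1.02) = 1.7 × 10⁻³ → stable
  76–172 m: −αΔT+βΔS = −(2.2 × 10⁻⁴)(+2.4)+(7.6 × 10⁻⁴)(+1.01) = 2.4 × 10⁻⁴ → stable
  172–229 m: −αΔT+βΔS = −(2.2 × 10⁻⁴)(+13.4)+(7.6 × 10⁻⁴)(-0.36) = -3.2 × 10⁻³ → UNSTABLE
The 172–229 m interval has Δρ < 0: lighter water underlies denser water.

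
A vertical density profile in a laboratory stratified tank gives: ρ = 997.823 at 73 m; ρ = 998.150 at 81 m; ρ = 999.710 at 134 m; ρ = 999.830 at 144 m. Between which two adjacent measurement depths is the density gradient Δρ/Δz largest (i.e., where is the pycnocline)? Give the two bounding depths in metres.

73–81 m

Compute the density gradient over each adjacent pair:
  73–81 m: Δρ/Δz = 0.327/8 = 0.041 kg m⁻⁴
  81–134 m: Δρ/Δz = 1.560/53 = 0.029 kg m⁻⁴
  134–144 m: Δρ/Δz = 0.120/10 = 0.012 kg m⁻⁴
The largest gradient is in the 73–81 m interval — the pycnocline.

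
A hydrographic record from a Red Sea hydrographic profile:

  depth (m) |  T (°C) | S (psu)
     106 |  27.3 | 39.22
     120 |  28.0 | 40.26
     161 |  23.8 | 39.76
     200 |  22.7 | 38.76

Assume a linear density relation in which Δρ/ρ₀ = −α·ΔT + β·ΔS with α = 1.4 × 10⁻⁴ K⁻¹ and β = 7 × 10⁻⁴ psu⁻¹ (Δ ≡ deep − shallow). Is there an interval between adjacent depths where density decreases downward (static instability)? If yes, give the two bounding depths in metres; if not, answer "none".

161–200 m

Evaluate Δρ/ρ₀ = −αΔT + βΔS across each adjacent pair:
  106–120 m: −αΔT+βΔS = −(1.4 × 10⁻⁴)(+0.7)+(7 × 10⁻⁴)(+1.04) = 6.3 × 10⁻⁴ → stable
  120–161 m: −αΔT+βΔS = −(1.4 × 10⁻⁴)(-4.2)+(7 × 10⁻⁴)(-0.50) = 2.4 × 10⁻⁴ → stable
  161–200 m: −αΔT+βΔS = −(1.4 × 10⁻⁴)(-1.1)+(7 × 10⁻⁴)(-1.00) = -5.5 × 10⁻⁴ → UNSTABLE
The 161–200 m interval has Δρ < 0: lighter water underlies denser water.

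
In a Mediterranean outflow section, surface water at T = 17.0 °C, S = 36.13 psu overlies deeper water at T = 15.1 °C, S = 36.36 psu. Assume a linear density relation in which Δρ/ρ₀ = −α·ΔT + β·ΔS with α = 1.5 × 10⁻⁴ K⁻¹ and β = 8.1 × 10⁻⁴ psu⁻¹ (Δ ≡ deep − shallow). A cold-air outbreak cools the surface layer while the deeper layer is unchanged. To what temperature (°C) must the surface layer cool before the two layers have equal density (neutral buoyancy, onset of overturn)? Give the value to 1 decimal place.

Neutral buoyancy requires Δρ = 0, i.e. −α(T_deep − T_surf′) + β(S_deep − S_surf) = 0.
T_surf′ = T_deep − (β/α)·ΔS = 15.1 − (8.1 × 10⁻⁴/1.5 × 10⁻⁴)·(+0.23) = 13.858 °C.
Cooling required: 17.0 − (13.858) = 3.142 °C.

13.9 °C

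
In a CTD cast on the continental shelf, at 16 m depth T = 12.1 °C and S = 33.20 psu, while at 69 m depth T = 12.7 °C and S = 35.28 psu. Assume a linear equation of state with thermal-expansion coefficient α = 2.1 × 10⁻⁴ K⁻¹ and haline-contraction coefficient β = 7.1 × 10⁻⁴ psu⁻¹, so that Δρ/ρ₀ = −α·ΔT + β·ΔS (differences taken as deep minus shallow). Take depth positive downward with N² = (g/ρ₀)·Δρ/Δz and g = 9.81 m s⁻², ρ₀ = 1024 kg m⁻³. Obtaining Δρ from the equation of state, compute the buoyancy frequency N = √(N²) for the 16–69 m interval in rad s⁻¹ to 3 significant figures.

ΔT = +0.6 K, ΔS = +2.08 psu (deep − shallow).
Δρ/ρ₀ = −αΔT + βΔS = -1.26 × 10⁻⁴ + 1.4768 × 10⁻³ = 1.3508 × 10⁻³, so Δρ ≈ 1.383 kg m⁻³.
N² = (g/ρ₀)·Δρ/Δz = g·(Δρ/ρ₀)/Δz = 9.81 × 1.3508 × 10⁻³ / 53 = 2.5003 × 10⁻⁴ s⁻².
N = √(2.5003 × 10⁻⁴) = 0.015812 rad s⁻¹ ≈ 0.0158 rad s⁻¹.

0.0158 rad s⁻¹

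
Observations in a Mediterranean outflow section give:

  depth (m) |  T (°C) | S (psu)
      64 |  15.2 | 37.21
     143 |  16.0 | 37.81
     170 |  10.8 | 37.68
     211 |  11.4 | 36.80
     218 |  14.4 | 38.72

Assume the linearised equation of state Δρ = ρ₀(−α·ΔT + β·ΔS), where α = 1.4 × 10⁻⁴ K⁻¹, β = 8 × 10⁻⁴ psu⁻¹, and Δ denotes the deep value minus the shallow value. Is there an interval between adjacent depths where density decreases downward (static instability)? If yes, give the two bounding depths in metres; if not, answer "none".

Evaluate Δρ/ρ₀ = −αΔT + βΔS across each adjacent pair:
  64–143 m: −αΔT+βΔS = −(1.4 × 10⁻⁴)(+0.8)+(8 × 10⁻⁴)(+0.60) = 3.7 × 10⁻⁴ → stable
  143–170 m: −αΔT+βΔS = −(1.4 × 10⁻⁴)(-5.2)+(8 × 10⁻⁴)(-0.13) = 6.2 × 10⁻⁴ → stable
  170–211 m: −αΔT+βΔS = −(1.4 × 10⁻⁴)(+0.6)+(8 × 10⁻⁴)(-0.88) = -7.9 × 10⁻⁴ → UNSTABLE
  211–218 m: −αΔT+βΔS = −(1.4 × 10⁻⁴)(+3.0)+(8 × 10⁻⁴)(+1.92) = 1.1 × 10⁻³ → stable
The 170–211 m interval has Δρ < 0: lighter water underlies denser water.

170–211 m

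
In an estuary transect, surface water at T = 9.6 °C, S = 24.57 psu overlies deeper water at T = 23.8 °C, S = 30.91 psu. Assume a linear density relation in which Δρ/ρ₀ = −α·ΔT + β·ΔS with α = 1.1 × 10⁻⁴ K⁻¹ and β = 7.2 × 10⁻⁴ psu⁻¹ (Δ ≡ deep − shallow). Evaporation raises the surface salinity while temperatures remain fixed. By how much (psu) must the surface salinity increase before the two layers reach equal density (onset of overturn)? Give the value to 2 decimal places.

Neutral buoyancy requires −α(T_deep − T_surf) + β(S_deep − S_surf′) = 0.
S_surf′ = S_deep − (α/β)·ΔT = 30.91 − (1.1 × 10⁻⁴/7.2 × 10⁻⁴)·(+14.2) = 28.7406 psu.
Increase required: 28.7406 − 24.57 = 4.1706 psu.

4.17 psu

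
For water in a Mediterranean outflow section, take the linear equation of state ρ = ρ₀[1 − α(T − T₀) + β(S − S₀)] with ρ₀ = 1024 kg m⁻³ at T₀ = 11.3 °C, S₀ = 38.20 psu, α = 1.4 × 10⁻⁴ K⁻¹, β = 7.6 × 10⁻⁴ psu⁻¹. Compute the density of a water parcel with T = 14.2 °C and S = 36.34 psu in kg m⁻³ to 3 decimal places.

T − T₀ = +2.9 K, S − S₀ = -1.86 psu.
Bracket = 1 − α·(+2.9) + β·(-1.86) = 1 + (-1.8196 × 10⁻³) = 0.9981804.
ρ = 1024 × 0.9981804 = 1022.137 kg m⁻³.

1022.137 kg m⁻³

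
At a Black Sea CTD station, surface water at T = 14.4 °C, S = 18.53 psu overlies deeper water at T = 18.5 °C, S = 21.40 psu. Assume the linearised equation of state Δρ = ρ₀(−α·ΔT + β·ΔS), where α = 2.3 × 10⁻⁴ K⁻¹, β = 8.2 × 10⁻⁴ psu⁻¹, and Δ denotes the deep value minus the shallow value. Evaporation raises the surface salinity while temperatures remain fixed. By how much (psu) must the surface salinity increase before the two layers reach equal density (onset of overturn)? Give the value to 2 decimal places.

Neutral buoyancy requires −α(T_deep − T_surf) + β(S_deep − S_surf′) = 0.
S_surf′ = S_deep − (α/β)·ΔT = 21.40 − (2.3 × 10⁻⁴/8.2 × 10⁻⁴)·(+4.1) = 20.2500 psu.
Increase required: 20.2500 − 18.53 = 1.7200 psu.

1.72 psu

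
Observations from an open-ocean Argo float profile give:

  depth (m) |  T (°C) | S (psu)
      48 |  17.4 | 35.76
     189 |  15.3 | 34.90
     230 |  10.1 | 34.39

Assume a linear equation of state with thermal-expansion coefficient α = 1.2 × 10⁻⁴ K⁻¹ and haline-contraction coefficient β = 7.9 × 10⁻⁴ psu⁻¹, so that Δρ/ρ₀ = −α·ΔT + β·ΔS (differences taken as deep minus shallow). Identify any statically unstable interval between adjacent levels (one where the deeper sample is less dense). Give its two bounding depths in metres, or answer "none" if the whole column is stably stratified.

48–189 m

Evaluate Δρ/ρ₀ = −αΔT + βΔS across each adjacent pair:
  48–189 m: −αΔT+βΔS = −(1.2 × 10⁻⁴)(-2.1)+(7.9 × 10⁻⁴)(-0.86) = -4.3 × 10⁻⁴ → UNSTABLE
  189–230 m: −αΔT+βΔS = −(1.2 × 10⁻⁴)(-5.2)+(7.9 × 10⁻⁴)(-0.51) = 2.2 × 10⁻⁴ → stable
The 48–189 m interval has Δρ < 0: lighter water underlies denser water.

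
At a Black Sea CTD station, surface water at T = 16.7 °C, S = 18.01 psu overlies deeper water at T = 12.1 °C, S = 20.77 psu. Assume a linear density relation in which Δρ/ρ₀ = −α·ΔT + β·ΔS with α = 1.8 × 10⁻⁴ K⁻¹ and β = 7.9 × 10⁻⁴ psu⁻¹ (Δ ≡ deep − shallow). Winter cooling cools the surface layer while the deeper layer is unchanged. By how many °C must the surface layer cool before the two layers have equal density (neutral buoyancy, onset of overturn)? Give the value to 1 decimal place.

16.7 °C

Neutral buoyancy requires Δρ = 0, i.e. −α(T_deep − T_surf′) + β(S_deep − S_surf) = 0.
T_surf′ = T_deep − (β/α)·ΔS = 12.1 − (7.9 × 10⁻⁴/1.8 × 10⁻⁴)·(+2.76) = -0.013 °C.
Cooling required: 16.7 − (-0.013) = 16.713 °C.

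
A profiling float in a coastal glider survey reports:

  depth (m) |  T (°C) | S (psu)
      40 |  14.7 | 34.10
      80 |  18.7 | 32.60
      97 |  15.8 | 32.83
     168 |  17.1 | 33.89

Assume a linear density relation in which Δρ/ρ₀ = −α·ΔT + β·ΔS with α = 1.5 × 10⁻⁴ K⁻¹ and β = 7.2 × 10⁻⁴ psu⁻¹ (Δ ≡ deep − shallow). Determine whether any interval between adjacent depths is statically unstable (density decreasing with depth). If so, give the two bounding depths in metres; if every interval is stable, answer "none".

Evaluate Δρ/ρ₀ = −αΔT + βΔS across each adjacent pair:
  40–80 m: −αΔT+βΔS = −(1.5 × 10⁻⁴)(+4.0)+(7.2 × 10⁻⁴)(-1.50) = -1.7 × 10⁻³ → UNSTABLE
  80–97 m: −αΔT+βΔS = −(1.5 × 10⁻⁴)(-2.9)+(7.2 × 10⁻⁴)(+0.23) = 6.0 × 10⁻⁴ → stable
  97–168 m: −αΔT+βΔS = −(1.5 × 10⁻⁴)(+1.3)+(7.2 × 10⁻⁴)(+1.06) = 5.7 × 10⁻⁴ → stable
The 40–80 m interval has Δρ < 0: lighter water underlies denser water.

40–80 m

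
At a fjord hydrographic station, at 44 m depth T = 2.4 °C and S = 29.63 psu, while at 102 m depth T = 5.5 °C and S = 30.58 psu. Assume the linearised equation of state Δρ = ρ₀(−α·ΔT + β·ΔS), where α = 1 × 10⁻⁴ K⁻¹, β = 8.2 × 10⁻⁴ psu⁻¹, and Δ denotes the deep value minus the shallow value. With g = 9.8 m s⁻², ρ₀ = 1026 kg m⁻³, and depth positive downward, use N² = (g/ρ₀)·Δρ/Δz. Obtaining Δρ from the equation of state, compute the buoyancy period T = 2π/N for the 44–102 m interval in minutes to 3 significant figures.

ΔT = +3.1 K, ΔS = +0.95 psu (deep − shallow).
Δρ/ρ₀ = −αΔT + βΔS = -3.10 × 10⁻⁴ + 7.79 × 10⁻⁴ = 4.69 × 10⁻⁴, so Δρ ≈ 0.4812 kg m⁻³.
N² = (g/ρ₀)·Δρ/Δz = g·(Δρ/ρ₀)/Δz = 9.8 × 4.69 × 10⁻⁴ / 58 = 7.9245 × 10⁻⁵ s⁻².
N = √(7.9245 × 10⁻⁵) = 8.9020 × 10⁻³ rad s⁻¹ → T = 2π/N = 705.82 s = 11.764 min ≈ 11.8 min.

11.8 min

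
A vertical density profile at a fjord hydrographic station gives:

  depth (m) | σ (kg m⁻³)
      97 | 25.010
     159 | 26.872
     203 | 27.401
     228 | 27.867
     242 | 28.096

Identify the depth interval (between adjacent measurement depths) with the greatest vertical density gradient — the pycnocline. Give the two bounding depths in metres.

97–159 m

Compute the density gradient over each adjacent pair:
  97–159 m: Δρ/Δz = 1.862/62 = 0.030 kg m⁻⁴
  159–203 m: Δρ/Δz = 0.529/44 = 0.012 kg m⁻⁴
  203–228 m: Δρ/Δz = 0.466/25 = 0.019 kg m⁻⁴
  228–242 m: Δρ/Δz = 0.229/14 = 0.016 kg m⁻⁴
The largest gradient is in the 97–159 m interval — the pycnocline.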